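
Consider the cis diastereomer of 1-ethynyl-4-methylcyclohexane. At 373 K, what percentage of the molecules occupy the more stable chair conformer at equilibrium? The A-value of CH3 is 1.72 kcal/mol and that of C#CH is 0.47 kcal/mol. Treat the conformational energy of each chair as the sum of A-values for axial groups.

84.4%

C1 and C4 have opposite parity, so for the cis isomer the two substituents are one axial and one equatorial in each chair.
Chair I (methyl axial, ethynyl equatorial): E = 1.72 kcal/mol; chair II (methyl equatorial, ethynyl axial): E = 0.47 kcal/mol.
ΔG = 1.25 kcal/mol between the two chairs.
K = exp(ΔG/RT) with R = 1.987×10⁻³ kcal mol⁻¹ K⁻¹ and T = 373 K gives K ≈ 5.4.
Fraction in the lower-energy chair = K/(K+1) = 84.4%.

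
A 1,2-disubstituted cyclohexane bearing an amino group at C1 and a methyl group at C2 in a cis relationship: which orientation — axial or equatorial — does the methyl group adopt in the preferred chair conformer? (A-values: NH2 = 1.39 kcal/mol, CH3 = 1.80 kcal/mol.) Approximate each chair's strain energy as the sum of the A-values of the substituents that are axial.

C1 and C2 have opposite parity, so for the cis isomer the two substituents are one axial and one equatorial in each chair.
Chair I (amino axial, methyl equatorial): E = 1.39 kcal/mol.
Chair II (amino equatorial, methyl axial): E = 1.80 kcal/mol.
Chair I is the more stable (lower-energy) conformer, and in that chair the methyl group is equatorial.

equatorial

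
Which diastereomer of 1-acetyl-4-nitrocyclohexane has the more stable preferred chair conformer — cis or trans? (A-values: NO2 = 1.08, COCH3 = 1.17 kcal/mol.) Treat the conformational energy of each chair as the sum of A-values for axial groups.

trans

At 1,4 positions (parity opposite): cis → (a,e or e,a); trans → (e,e or a,a).
Best chair for cis: E = 1.08 kcal/mol; best chair for trans: E = 0.00 kcal/mol.
The trans isomer is lower by 1.08 kcal/mol.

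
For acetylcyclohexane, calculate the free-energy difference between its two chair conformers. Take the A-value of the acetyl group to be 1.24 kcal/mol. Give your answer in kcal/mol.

A monosubstituted cyclohexane has one chair with the acetyl group axial (E = A = 1.24 kcal/mol) and one with it equatorial (E = 0).
ΔE = 1.24 − 0 = 1.24 kcal/mol.

1.24 kcal/mol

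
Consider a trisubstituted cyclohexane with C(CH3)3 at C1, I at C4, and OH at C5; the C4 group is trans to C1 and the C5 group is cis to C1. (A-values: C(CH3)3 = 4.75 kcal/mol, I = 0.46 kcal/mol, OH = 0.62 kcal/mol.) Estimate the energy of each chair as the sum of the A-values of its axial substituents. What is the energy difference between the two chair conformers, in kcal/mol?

5.83 kcal/mol

Chair I (tert-butyl axial, iodo axial, hydroxyl axial): E = 5.83 kcal/mol.
Chair II (tert-butyl equatorial, iodo equatorial, hydroxyl equatorial): E = 0.00 kcal/mol.
ΔE = 5.83 − 0.00 = 5.83 kcal/mol; chair II is more stable.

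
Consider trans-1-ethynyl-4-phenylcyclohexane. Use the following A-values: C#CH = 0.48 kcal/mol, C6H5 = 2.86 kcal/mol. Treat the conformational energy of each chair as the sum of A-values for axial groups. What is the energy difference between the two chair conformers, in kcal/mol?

C1 and C4 have opposite parity, so for the trans isomer the two substituents are e,e in one chair and a,a in the other.
Chair I (ethynyl axial, phenyl axial): E = 3.34 kcal/mol.
Chair II (ethynyl equatorial, phenyl equatorial): E = 0.00 kcal/mol.
ΔE = 3.34 − 0.00 = 3.34 kcal/mol; chair II is more stable.

3.34 kcal/mol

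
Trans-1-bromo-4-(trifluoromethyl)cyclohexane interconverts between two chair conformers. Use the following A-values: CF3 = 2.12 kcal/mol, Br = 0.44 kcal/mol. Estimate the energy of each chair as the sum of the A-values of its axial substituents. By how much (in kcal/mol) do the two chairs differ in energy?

C1 and C4 have opposite parity, so for the trans isomer the two substituents are e,e in one chair and a,a in the other.
Chair I (trifluoromethyl axial, bromo axial): E = 2.56 kcal/mol.
Chair II (trifluoromethyl equatorial, bromo equatorial): E = 0.00 kcal/mol.
ΔE = 2.56 − 0.00 = 2.56 kcal/mol; chair II is more stable.

2.56 kcal/mol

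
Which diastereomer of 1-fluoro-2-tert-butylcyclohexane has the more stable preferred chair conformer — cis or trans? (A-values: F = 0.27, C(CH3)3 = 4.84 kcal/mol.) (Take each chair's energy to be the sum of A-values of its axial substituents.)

At 1,2 positions (parity opposite): cis → (a,e or e,a); trans → (e,e or a,a).
Best chair for cis: E = 0.27 kcal/mol; best chair for trans: E = 0.00 kcal/mol.
The trans isomer is lower by 0.27 kcal/mol.

trans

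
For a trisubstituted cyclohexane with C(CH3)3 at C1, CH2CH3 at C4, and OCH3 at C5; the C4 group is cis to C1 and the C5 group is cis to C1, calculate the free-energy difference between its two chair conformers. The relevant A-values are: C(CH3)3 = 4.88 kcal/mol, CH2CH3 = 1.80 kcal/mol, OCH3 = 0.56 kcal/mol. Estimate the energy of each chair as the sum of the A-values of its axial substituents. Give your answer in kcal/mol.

3.64 kcal/mol

Chair I (tert-butyl axial, ethyl equatorial, methoxy axial): E = 5.44 kcal/mol.
Chair II (tert-butyl equatorial, ethyl axial, methoxy equatorial): E = 1.80 kcal/mol.
ΔE = 5.44 − 1.80 = 3.64 kcal/mol; chair II is more stable.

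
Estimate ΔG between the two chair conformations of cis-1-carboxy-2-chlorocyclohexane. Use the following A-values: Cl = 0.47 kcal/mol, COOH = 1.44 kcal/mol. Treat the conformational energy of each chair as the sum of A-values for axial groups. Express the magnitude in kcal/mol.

0.97 kcal/mol

C1 and C2 have opposite parity, so for the cis isomer the two substituents are one axial and one equatorial in each chair.
Chair I (chloro axial, carboxyl equatorial): E = 0.47 kcal/mol.
Chair II (chloro equatorial, carboxyl axial): E = 1.44 kcal/mol.
ΔE = 1.44 − 0.47 = 0.97 kcal/mol; chair I is more stable.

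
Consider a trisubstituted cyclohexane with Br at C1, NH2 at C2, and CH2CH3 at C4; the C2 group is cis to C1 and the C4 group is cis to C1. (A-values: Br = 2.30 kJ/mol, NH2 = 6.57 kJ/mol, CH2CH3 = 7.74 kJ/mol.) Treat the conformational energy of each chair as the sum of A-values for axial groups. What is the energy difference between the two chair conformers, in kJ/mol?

Chair I (bromo axial, amino equatorial, ethyl equatorial): E = 2.30 kJ/mol.
Chair II (bromo equatorial, amino axial, ethyl axial): E = 14.31 kJ/mol.
ΔE = 14.31 − 2.30 = 12.01 kJ/mol; chair I is more stable.

12.01 kJ/mol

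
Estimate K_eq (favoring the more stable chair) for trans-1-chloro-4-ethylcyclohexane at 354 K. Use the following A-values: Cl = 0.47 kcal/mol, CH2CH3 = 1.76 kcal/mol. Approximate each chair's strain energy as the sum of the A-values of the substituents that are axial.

K ≈ 23.8

C1 and C4 have opposite parity, so for the trans isomer the two substituents are e,e in one chair and a,a in the other.
Chair I (chloro axial, ethyl axial): E = 2.23 kcal/mol; chair II (chloro equatorial, ethyl equatorial): E = 0.00 kcal/mol.
ΔG = 2.23 kcal/mol between the two chairs.
K = exp(ΔG/RT) with R = 1.987×10⁻³ kcal mol⁻¹ K⁻¹ and T = 354 K gives K ≈ 23.8.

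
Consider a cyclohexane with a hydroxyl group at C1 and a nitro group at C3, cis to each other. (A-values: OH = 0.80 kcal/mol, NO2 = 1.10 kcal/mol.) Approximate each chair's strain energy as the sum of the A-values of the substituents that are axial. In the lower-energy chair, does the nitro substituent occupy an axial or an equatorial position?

equatorial

C1 and C3 have the same parity, so for the cis isomer the two substituents are e,e in one chair and a,a in the other.
Chair I (hydroxyl axial, nitro axial): E = 1.90 kcal/mol.
Chair II (hydroxyl equatorial, nitro equatorial): E = 0.00 kcal/mol.
Chair II is the more stable (lower-energy) conformer, and in that chair the nitro group is equatorial.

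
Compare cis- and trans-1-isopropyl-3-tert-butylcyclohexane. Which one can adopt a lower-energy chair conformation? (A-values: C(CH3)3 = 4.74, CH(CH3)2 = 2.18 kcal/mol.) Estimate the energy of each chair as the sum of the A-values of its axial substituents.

cis

At 1,3 positions (parity same): cis → (e,e or a,a); trans → (a,e or e,a).
Best chair for cis: E = 0.00 kcal/mol; best chair for trans: E = 2.18 kcal/mol.
The cis isomer is lower by 2.18 kcal/mol.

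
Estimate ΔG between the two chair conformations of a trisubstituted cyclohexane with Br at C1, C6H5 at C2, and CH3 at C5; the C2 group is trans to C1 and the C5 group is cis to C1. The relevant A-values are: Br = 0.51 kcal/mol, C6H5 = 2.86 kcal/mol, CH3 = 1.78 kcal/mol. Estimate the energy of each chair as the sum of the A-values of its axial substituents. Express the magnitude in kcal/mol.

Chair I (bromo axial, phenyl axial, methyl axial): E = 5.15 kcal/mol.
Chair II (bromo equatorial, phenyl equatorial, methyl equatorial): E = 0.00 kcal/mol.
ΔE = 5.15 − 0.00 = 5.15 kcal/mol; chair II is more stable.

5.15 kcal/mol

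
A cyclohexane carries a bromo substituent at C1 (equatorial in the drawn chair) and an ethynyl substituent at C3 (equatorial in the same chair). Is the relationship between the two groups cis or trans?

cis

C1 and C3 have the same parity, so their axial bonds point in the same direction.
With same-parity carbons, two substituents on the same face are both axial or both equatorial; opposite faces give one of each.
Here the groups are equatorial/equatorial → same face → cis.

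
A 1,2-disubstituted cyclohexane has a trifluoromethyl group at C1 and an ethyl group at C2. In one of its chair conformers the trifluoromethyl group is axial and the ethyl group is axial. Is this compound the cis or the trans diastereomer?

C1 and C2 have opposite parity, so their axial bonds point in opposite directions.
With opposite-parity carbons, two substituents on the same face are one axial and one equatorial; opposite faces give both axial or both equatorial.
Here the groups are axial/axial → opposite face → trans.

trans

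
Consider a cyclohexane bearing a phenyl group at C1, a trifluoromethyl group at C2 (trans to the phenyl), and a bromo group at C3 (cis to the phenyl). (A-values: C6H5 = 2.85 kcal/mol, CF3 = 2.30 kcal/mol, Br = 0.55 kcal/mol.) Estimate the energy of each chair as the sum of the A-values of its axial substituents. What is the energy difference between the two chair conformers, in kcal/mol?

5.70 kcal/mol

Chair I (phenyl axial, trifluoromethyl axial, bromo axial): E = 5.70 kcal/mol.
Chair II (phenyl equatorial, trifluoromethyl equatorial, bromo equatorial): E = 0.00 kcal/mol.
ΔE = 5.70 − 0.00 = 5.70 kcal/mol; chair II is more stable.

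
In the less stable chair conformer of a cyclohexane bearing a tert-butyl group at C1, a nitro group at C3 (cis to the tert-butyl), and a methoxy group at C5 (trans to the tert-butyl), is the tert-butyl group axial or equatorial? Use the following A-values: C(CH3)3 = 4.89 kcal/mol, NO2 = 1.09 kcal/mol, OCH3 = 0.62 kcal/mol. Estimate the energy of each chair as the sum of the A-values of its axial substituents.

axial

Chair I (tert-butyl axial, nitro axial, methoxy equatorial): E = 5.98 kcal/mol.
Chair II (tert-butyl equatorial, nitro equatorial, methoxy axial): E = 0.62 kcal/mol.
Chair I is the less stable (higher-energy) conformer, and in that chair the tert-butyl group is axial.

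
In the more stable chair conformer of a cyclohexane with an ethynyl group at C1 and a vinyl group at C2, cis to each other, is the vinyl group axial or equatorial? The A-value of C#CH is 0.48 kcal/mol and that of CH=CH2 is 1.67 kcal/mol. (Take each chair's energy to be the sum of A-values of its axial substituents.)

equatorial

C1 and C2 have opposite parity, so for the cis isomer the two substituents are one axial and one equatorial in each chair.
Chair I (ethynyl axial, vinyl equatorial): E = 0.48 kcal/mol.
Chair II (ethynyl equatorial, vinyl axial): E = 1.67 kcal/mol.
Chair I is the more stable (lower-energy) conformer, and in that chair the vinyl group is equatorial.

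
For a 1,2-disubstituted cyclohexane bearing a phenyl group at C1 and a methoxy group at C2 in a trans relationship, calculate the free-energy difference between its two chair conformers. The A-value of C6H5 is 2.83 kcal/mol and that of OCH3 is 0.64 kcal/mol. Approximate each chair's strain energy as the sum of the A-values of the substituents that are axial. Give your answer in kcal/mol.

3.47 kcal/mol

C1 and C2 have opposite parity, so for the trans isomer the two substituents are e,e in one chair and a,a in the other.
Chair I (phenyl axial, methoxy axial): E = 3.47 kcal/mol.
Chair II (phenyl equatorial, methoxy equatorial): E = 0.00 kcal/mol.
ΔE = 3.47 − 0.00 = 3.47 kcal/mol; chair II is more stable.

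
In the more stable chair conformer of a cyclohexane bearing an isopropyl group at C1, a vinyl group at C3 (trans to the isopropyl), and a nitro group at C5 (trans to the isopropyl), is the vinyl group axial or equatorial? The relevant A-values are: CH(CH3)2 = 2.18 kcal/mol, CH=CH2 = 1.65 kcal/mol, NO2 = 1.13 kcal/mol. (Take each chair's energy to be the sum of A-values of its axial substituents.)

Chair I (isopropyl axial, vinyl equatorial, nitro equatorial): E = 2.18 kcal/mol.
Chair II (isopropyl equatorial, vinyl axial, nitro axial): E = 2.78 kcal/mol.
Chair I is the more stable (lower-energy) conformer, and in that chair the vinyl group is equatorial.

equatorial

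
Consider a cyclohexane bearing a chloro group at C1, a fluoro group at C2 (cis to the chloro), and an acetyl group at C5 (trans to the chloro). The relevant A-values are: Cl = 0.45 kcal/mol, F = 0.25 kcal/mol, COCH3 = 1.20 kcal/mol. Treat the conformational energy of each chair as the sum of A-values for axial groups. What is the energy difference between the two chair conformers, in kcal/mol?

Chair I (chloro axial, fluoro equatorial, acetyl equatorial): E = 0.45 kcal/mol.
Chair II (chloro equatorial, fluoro axial, acetyl axial): E = 1.45 kcal/mol.
ΔE = 1.45 − 0.45 = 1.00 kcal/mol; chair I is more stable.

1.00 kcal/mol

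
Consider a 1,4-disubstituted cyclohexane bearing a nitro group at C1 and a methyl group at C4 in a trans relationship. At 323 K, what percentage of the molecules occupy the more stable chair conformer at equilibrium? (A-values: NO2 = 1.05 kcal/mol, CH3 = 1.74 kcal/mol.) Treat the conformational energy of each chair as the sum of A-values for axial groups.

98.7%

C1 and C4 have opposite parity, so for the trans isomer the two substituents are e,e in one chair and a,a in the other.
Chair I (nitro axial, methyl axial): E = 2.79 kcal/mol; chair II (nitro equatorial, methyl equatorial): E = 0.00 kcal/mol.
ΔG = 2.79 kcal/mol between the two chairs.
K = exp(ΔG/RT) with R = 1.987×10⁻³ kcal mol⁻¹ K⁻¹ and T = 323 K gives K ≈ 77.3.
Fraction in the lower-energy chair = K/(K+1) = 98.7%.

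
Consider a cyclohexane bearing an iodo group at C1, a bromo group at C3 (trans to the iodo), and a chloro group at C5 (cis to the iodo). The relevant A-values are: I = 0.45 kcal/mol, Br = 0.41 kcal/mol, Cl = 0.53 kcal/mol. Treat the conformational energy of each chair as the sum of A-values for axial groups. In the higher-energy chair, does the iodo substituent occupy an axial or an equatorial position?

Chair I (iodo axial, bromo equatorial, chloro axial): E = 0.98 kcal/mol.
Chair II (iodo equatorial, bromo axial, chloro equatorial): E = 0.41 kcal/mol.
Chair I is the less stable (higher-energy) conformer, and in that chair the iodo group is axial.

axial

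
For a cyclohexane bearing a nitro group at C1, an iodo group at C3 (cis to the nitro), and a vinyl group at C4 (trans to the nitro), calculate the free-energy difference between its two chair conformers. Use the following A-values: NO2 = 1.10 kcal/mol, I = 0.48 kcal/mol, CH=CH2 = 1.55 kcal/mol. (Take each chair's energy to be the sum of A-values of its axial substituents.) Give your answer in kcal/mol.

3.13 kcal/mol

Chair I (nitro axial, iodo axial, vinyl axial): E = 3.13 kcal/mol.
Chair II (nitro equatorial, iodo equatorial, vinyl equatorial): E = 0.00 kcal/mol.
ΔE = 3.13 − 0.00 = 3.13 kcal/mol; chair II is more stable.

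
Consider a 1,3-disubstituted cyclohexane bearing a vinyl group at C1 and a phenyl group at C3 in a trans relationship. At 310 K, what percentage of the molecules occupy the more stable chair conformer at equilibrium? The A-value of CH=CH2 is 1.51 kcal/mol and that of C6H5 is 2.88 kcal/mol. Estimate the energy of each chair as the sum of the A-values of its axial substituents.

90.2%

C1 and C3 have the same parity, so for the trans isomer the two substituents are one axial and one equatorial in each chair.
Chair I (vinyl axial, phenyl equatorial): E = 1.51 kcal/mol; chair II (vinyl equatorial, phenyl axial): E = 2.88 kcal/mol.
ΔG = 1.37 kcal/mol between the two chairs.
K = exp(ΔG/RT) with R = 1.987×10⁻³ kcal mol⁻¹ K⁻¹ and T = 310 K gives K ≈ 9.25.
Fraction in the lower-energy chair = K/(K+1) = 90.2%.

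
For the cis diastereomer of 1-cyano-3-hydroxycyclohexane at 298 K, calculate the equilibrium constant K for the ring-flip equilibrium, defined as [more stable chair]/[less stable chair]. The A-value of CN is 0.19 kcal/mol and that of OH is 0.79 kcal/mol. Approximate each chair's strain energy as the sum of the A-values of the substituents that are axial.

C1 and C3 have the same parity, so for the cis isomer the two substituents are e,e in one chair and a,a in the other.
Chair I (cyano axial, hydroxyl axial): E = 0.98 kcal/mol; chair II (cyano equatorial, hydroxyl equatorial): E = 0.00 kcal/mol.
ΔG = 0.98 kcal/mol between the two chairs.
K = exp(ΔG/RT) with R = 1.987×10⁻³ kcal mol⁻¹ K⁻¹ and T = 298 K gives K ≈ 5.23.

K ≈ 5.23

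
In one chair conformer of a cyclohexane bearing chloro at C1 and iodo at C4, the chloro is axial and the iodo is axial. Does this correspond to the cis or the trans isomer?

trans

C1 and C4 have opposite parity, so their axial bonds point in opposite directions.
With opposite-parity carbons, two substituents on the same face are one axial and one equatorial; opposite faces give both axial or both equatorial.
Here the groups are axial/axial → opposite face → trans.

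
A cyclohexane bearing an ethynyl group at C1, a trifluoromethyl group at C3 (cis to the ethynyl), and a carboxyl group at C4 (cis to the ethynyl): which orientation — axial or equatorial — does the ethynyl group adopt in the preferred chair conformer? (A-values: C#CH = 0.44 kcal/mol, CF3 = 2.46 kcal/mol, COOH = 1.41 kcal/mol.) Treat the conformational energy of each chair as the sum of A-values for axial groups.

Chair I (ethynyl axial, trifluoromethyl axial, carboxyl equatorial): E = 2.90 kcal/mol.
Chair II (ethynyl equatorial, trifluoromethyl equatorial, carboxyl axial): E = 1.41 kcal/mol.
Chair II is the more stable (lower-energy) conformer, and in that chair the ethynyl group is equatorial.

equatorial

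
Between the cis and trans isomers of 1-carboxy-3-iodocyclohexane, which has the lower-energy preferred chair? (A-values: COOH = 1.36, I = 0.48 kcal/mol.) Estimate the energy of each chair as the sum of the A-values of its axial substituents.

At 1,3 positions (parity same): cis → (e,e or a,a); trans → (a,e or e,a).
Best chair for cis: E = 0.00 kcal/mol; best chair for trans: E = 0.48 kcal/mol.
The cis isomer is lower by 0.48 kcal/mol.

cis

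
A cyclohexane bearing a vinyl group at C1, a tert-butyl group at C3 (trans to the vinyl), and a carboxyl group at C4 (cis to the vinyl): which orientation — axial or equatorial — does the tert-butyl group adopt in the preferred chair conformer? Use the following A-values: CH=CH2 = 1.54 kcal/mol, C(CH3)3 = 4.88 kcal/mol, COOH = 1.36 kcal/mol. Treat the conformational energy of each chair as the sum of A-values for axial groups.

equatorial

Chair I (vinyl axial, tert-butyl equatorial, carboxyl equatorial): E = 1.54 kcal/mol.
Chair II (vinyl equatorial, tert-butyl axial, carboxyl axial): E = 6.24 kcal/mol.
Chair I is the more stable (lower-energy) conformer, and in that chair the tert-butyl group is equatorial.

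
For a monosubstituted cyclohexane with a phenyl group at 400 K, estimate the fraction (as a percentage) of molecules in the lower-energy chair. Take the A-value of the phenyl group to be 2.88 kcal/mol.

One chair has the phenyl group axial (E = 2.88 kcal/mol) and the other has it equatorial (E = 0).
ΔG = 2.88 kcal/mol between the two chairs.
K = exp(ΔG/RT) with R = 1.987×10⁻³ kcal mol⁻¹ K⁻¹ and T = 400 K gives K ≈ 37.5.
Fraction in the lower-energy chair = K/(K+1) = 97.4%.

97.4%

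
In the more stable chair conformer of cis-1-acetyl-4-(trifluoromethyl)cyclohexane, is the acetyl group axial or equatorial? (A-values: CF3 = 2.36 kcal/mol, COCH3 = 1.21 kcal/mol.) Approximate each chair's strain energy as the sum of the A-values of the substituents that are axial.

axial

C1 and C4 have opposite parity, so for the cis isomer the two substituents are one axial and one equatorial in each chair.
Chair I (trifluoromethyl axial, acetyl equatorial): E = 2.36 kcal/mol.
Chair II (trifluoromethyl equatorial, acetyl axial): E = 1.21 kcal/mol.
Chair II is the more stable (lower-energy) conformer, and in that chair the acetyl group is axial.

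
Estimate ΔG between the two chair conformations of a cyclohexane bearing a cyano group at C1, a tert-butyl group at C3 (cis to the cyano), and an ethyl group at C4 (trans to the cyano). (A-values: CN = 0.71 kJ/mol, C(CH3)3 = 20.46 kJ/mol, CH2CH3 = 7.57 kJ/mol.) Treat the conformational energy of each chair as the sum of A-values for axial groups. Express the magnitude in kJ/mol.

28.74 kJ/mol

Chair I (cyano axial, tert-butyl axial, ethyl axial): E = 28.74 kJ/mol.
Chair II (cyano equatorial, tert-butyl equatorial, ethyl equatorial): E = 0.00 kJ/mol.
ΔE = 28.74 − 0.00 = 28.74 kJ/mol; chair II is more stable.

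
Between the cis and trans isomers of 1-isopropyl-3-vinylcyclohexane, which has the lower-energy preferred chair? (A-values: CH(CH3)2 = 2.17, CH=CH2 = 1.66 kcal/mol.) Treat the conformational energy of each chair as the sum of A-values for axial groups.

At 1,3 positions (parity same): cis → (e,e or a,a); trans → (a,e or e,a).
Best chair for cis: E = 0.00 kcal/mol; best chair for trans: E = 1.66 kcal/mol.
The cis isomer is lower by 1.66 kcal/mol.

cis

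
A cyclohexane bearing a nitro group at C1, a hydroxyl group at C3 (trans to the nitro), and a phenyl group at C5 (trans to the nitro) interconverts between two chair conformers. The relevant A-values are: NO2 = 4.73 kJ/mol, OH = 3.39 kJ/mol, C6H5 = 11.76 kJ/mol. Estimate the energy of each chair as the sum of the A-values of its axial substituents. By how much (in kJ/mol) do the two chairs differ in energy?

Chair I (nitro axial, hydroxyl equatorial, phenyl equatorial): E = 4.73 kJ/mol.
Chair II (nitro equatorial, hydroxyl axial, phenyl axial): E = 15.15 kJ/mol.
ΔE = 15.15 − 4.73 = 10.42 kJ/mol; chair I is more stable.

10.42 kJ/mol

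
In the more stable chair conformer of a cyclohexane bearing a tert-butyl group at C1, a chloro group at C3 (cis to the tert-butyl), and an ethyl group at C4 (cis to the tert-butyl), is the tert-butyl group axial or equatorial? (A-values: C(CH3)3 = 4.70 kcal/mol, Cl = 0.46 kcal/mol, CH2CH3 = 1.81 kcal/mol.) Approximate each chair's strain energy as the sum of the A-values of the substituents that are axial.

equatorial

Chair I (tert-butyl axial, chloro axial, ethyl equatorial): E = 5.16 kcal/mol.
Chair II (tert-butyl equatorial, chloro equatorial, ethyl axial): E = 1.81 kcal/mol.
Chair II is the more stable (lower-energy) conformer, and in that chair the tert-butyl group is equatorial.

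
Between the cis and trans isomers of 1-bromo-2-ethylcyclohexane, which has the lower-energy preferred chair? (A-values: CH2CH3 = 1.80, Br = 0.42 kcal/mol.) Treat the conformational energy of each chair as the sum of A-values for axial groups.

At 1,2 positions (parity opposite): cis → (a,e or e,a); trans → (e,e or a,a).
Best chair for cis: E = 0.42 kcal/mol; best chair for trans: E = 0.00 kcal/mol.
The trans isomer is lower by 0.42 kcal/mol.

trans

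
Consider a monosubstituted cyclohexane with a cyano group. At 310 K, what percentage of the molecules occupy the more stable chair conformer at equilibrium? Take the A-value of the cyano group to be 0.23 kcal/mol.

59.2%

One chair has the cyano group axial (E = 0.23 kcal/mol) and the other has it equatorial (E = 0).
ΔG = 0.23 kcal/mol between the two chairs.
K = exp(ΔG/RT) with R = 1.987×10⁻³ kcal mol⁻¹ K⁻¹ and T = 310 K gives K ≈ 1.45.
Fraction in the lower-energy chair = K/(K+1) = 59.2%.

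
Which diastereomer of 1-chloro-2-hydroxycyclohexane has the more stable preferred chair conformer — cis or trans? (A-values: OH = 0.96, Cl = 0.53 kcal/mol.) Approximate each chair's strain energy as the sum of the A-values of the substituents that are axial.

trans

At 1,2 positions (parity opposite): cis → (a,e or e,a); trans → (e,e or a,a).
Best chair for cis: E = 0.53 kcal/mol; best chair for trans: E = 0.00 kcal/mol.
The trans isomer is lower by 0.53 kcal/mol.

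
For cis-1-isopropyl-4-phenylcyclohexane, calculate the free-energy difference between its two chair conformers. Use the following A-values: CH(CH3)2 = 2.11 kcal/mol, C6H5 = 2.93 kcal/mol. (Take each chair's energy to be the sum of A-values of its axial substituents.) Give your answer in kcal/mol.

C1 and C4 have opposite parity, so for the cis isomer the two substituents are one axial and one equatorial in each chair.
Chair I (isopropyl axial, phenyl equatorial): E = 2.11 kcal/mol.
Chair II (isopropyl equatorial, phenyl axial): E = 2.93 kcal/mol.
ΔE = 2.93 − 2.11 = 0.82 kcal/mol; chair I is more stable.

0.82 kcal/mol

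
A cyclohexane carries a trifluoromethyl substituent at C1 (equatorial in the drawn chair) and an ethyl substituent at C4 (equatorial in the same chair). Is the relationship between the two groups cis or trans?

C1 and C4 have opposite parity, so their axial bonds point in opposite directions.
With opposite-parity carbons, two substituents on the same face are one axial and one equatorial; opposite faces give both axial or both equatorial.
Here the groups are equatorial/equatorial → opposite face → trans.

trans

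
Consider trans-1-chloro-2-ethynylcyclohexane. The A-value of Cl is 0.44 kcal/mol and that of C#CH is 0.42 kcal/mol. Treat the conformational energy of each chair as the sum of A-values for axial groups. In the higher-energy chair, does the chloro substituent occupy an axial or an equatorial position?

axial

C1 and C2 have opposite parity, so for the trans isomer the two substituents are e,e in one chair and a,a in the other.
Chair I (chloro axial, ethynyl axial): E = 0.86 kcal/mol.
Chair II (chloro equatorial, ethynyl equatorial): E = 0.00 kcal/mol.
Chair I is the less stable (higher-energy) conformer, and in that chair the chloro group is axial.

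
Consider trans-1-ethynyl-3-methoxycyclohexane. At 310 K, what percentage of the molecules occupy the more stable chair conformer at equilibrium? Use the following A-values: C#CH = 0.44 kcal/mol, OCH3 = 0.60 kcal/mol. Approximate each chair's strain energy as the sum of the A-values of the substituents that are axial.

56.5%

C1 and C3 have the same parity, so for the trans isomer the two substituents are one axial and one equatorial in each chair.
Chair I (ethynyl axial, methoxy equatorial): E = 0.44 kcal/mol; chair II (ethynyl equatorial, methoxy axial): E = 0.60 kcal/mol.
ΔG = 0.16 kcal/mol between the two chairs.
K = exp(ΔG/RT) with R = 1.987×10⁻³ kcal mol⁻¹ K⁻¹ and T = 310 K gives K ≈ 1.3.
Fraction in the lower-energy chair = K/(K+1) = 56.5%.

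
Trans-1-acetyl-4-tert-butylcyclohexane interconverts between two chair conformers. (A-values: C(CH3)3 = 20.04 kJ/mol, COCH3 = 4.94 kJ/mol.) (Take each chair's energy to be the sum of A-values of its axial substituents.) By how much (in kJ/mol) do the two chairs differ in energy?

C1 and C4 have opposite parity, so for the trans isomer the two substituents are e,e in one chair and a,a in the other.
Chair I (tert-butyl axial, acetyl axial): E = 24.98 kJ/mol.
Chair II (tert-butyl equatorial, acetyl equatorial): E = 0.00 kJ/mol.
ΔE = 24.98 − 0.00 = 24.98 kJ/mol; chair II is more stable.

24.98 kJ/mol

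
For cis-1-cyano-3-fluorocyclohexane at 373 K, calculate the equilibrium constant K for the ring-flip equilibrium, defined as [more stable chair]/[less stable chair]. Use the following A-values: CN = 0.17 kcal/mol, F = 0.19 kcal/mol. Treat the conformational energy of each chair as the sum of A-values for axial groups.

C1 and C3 have the same parity, so for the cis isomer the two substituents are e,e in one chair and a,a in the other.
Chair I (cyano axial, fluoro axial): E = 0.36 kcal/mol; chair II (cyano equatorial, fluoro equatorial): E = 0.00 kcal/mol.
ΔG = 0.36 kcal/mol between the two chairs.
K = exp(ΔG/RT) with R = 1.987×10⁻³ kcal mol⁻¹ K⁻¹ and T = 373 K gives K ≈ 1.63.

K ≈ 1.63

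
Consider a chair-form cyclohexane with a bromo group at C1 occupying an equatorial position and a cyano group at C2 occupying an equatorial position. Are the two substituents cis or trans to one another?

C1 and C2 have opposite parity, so their axial bonds point in opposite directions.
With opposite-parity carbons, two substituents on the same face are one axial and one equatorial; opposite faces give both axial or both equatorial.
Here the groups are equatorial/equatorial → opposite face → trans.

trans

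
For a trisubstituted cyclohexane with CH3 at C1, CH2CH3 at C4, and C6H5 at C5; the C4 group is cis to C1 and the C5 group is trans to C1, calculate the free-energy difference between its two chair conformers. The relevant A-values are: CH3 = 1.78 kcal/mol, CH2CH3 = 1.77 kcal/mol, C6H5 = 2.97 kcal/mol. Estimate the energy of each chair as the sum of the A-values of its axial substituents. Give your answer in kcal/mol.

2.96 kcal/mol

Chair I (methyl axial, ethyl equatorial, phenyl equatorial): E = 1.78 kcal/mol.
Chair II (methyl equatorial, ethyl axial, phenyl axial): E = 4.74 kcal/mol.
ΔE = 4.74 − 1.78 = 2.96 kcal/mol; chair I is more stable.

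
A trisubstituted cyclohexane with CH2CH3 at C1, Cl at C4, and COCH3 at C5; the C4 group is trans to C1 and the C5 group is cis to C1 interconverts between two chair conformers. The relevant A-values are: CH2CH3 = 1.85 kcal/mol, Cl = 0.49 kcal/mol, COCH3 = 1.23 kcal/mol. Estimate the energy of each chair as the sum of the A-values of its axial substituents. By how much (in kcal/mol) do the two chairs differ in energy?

Chair I (ethyl axial, chloro axial, acetyl axial): E = 3.57 kcal/mol.
Chair II (ethyl equatorial, chloro equatorial, acetyl equatorial): E = 0.00 kcal/mol.
ΔE = 3.57 − 0.00 = 3.57 kcal/mol; chair II is more stable.

3.57 kcal/mol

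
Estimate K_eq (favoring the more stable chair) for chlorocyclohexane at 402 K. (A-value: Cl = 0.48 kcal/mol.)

K ≈ 1.82

One chair has the chloro group axial (E = 0.48 kcal/mol) and the other has it equatorial (E = 0).
ΔG = 0.48 kcal/mol between the two chairs.
K = exp(ΔG/RT) with R = 1.987×10⁻³ kcal mol⁻¹ K⁻¹ and T = 402 K gives K ≈ 1.82.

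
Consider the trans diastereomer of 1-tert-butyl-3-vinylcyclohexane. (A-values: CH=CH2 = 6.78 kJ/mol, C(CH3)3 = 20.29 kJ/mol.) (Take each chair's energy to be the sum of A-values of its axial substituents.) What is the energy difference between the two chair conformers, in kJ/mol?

C1 and C3 have the same parity, so for the trans isomer the two substituents are one axial and one equatorial in each chair.
Chair I (vinyl axial, tert-butyl equatorial): E = 6.78 kJ/mol.
Chair II (vinyl equatorial, tert-butyl axial): E = 20.29 kJ/mol.
ΔE = 20.29 − 6.78 = 13.51 kJ/mol; chair I is more stable.

13.51 kJ/mol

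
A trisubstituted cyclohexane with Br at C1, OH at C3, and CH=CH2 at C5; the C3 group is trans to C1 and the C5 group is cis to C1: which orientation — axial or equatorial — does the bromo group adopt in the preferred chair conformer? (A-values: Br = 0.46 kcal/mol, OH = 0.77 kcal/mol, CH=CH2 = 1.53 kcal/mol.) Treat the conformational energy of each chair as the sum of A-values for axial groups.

Chair I (bromo axial, hydroxyl equatorial, vinyl axial): E = 1.99 kcal/mol.
Chair II (bromo equatorial, hydroxyl axial, vinyl equatorial): E = 0.77 kcal/mol.
Chair II is the more stable (lower-energy) conformer, and in that chair the bromo group is equatorial.

equatorial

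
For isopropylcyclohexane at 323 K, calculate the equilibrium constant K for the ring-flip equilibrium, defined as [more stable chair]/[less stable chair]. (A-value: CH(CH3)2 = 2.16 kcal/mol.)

K ≈ 28.9

One chair has the isopropyl group axial (E = 2.16 kcal/mol) and the other has it equatorial (E = 0).
ΔG = 2.16 kcal/mol between the two chairs.
K = exp(ΔG/RT) with R = 1.987×10⁻³ kcal mol⁻¹ K⁻¹ and T = 323 K gives K ≈ 28.9.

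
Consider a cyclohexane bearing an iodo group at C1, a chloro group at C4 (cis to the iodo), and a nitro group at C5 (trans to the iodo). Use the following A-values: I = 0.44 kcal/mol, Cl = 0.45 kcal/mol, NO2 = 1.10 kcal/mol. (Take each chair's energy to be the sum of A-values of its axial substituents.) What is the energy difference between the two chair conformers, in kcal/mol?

1.11 kcal/mol

Chair I (iodo axial, chloro equatorial, nitro equatorial): E = 0.44 kcal/mol.
Chair II (iodo equatorial, chloro axial, nitro axial): E = 1.55 kcal/mol.
ΔE = 1.55 − 0.44 = 1.11 kcal/mol; chair I is more stable.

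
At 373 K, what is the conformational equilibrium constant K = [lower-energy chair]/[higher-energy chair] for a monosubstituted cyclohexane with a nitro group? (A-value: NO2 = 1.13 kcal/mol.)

One chair has the nitro group axial (E = 1.13 kcal/mol) and the other has it equatorial (E = 0).
ΔG = 1.13 kcal/mol between the two chairs.
K = exp(ΔG/RT) with R = 1.987×10⁻³ kcal mol⁻¹ K⁻¹ and T = 373 K gives K ≈ 4.59.

K ≈ 4.59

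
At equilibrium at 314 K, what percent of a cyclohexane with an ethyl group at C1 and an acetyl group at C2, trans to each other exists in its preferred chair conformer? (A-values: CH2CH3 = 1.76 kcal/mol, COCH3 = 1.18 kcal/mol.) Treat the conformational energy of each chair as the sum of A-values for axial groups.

99.1%

C1 and C2 have opposite parity, so for the trans isomer the two substituents are e,e in one chair and a,a in the other.
Chair I (ethyl axial, acetyl axial): E = 2.94 kcal/mol; chair II (ethyl equatorial, acetyl equatorial): E = 0.00 kcal/mol.
ΔG = 2.94 kcal/mol between the two chairs.
K = exp(ΔG/RT) with R = 1.987×10⁻³ kcal mol⁻¹ K⁻¹ and T = 314 K gives K ≈ 111.
Fraction in the lower-energy chair = K/(K+1) = 99.1%.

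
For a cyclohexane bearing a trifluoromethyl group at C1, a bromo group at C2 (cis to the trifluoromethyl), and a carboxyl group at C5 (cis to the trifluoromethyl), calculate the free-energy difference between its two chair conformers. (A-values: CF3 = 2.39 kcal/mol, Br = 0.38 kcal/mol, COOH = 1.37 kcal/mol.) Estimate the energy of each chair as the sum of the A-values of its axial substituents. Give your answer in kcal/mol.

Chair I (trifluoromethyl axial, bromo equatorial, carboxyl axial): E = 3.76 kcal/mol.
Chair II (trifluoromethyl equatorial, bromo axial, carboxyl equatorial): E = 0.38 kcal/mol.
ΔE = 3.76 − 0.38 = 3.38 kcal/mol; chair II is more stable.

3.38 kcal/mol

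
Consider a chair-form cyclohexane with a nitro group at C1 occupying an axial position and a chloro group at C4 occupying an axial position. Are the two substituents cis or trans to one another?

C1 and C4 have opposite parity, so their axial bonds point in opposite directions.
With opposite-parity carbons, two substituents on the same face are one axial and one equatorial; opposite faces give both axial or both equatorial.
Here the groups are axial/axial → opposite face → trans.

trans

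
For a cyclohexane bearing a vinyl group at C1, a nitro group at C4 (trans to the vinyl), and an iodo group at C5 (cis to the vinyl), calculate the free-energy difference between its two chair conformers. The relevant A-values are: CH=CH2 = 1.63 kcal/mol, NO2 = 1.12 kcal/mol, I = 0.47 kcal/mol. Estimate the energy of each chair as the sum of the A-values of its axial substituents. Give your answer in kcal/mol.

Chair I (vinyl axial, nitro axial, iodo axial): E = 3.22 kcal/mol.
Chair II (vinyl equatorial, nitro equatorial, iodo equatorial): E = 0.00 kcal/mol.
ΔE = 3.22 − 0.00 = 3.22 kcal/mol; chair II is more stable.

3.22 kcal/mol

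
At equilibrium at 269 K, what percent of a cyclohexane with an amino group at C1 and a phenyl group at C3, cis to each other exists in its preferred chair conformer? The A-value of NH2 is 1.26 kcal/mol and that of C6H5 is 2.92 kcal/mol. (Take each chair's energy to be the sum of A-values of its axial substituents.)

100.0%

C1 and C3 have the same parity, so for the cis isomer the two substituents are e,e in one chair and a,a in the other.
Chair I (amino axial, phenyl axial): E = 4.18 kcal/mol; chair II (amino equatorial, phenyl equatorial): E = 0.00 kcal/mol.
ΔG = 4.18 kcal/mol between the two chairs.
K = exp(ΔG/RT) with R = 1.987×10⁻³ kcal mol⁻¹ K⁻¹ and T = 269 K gives K ≈ 2.49e+03.
Fraction in the lower-energy chair = K/(K+1) = 100.0%.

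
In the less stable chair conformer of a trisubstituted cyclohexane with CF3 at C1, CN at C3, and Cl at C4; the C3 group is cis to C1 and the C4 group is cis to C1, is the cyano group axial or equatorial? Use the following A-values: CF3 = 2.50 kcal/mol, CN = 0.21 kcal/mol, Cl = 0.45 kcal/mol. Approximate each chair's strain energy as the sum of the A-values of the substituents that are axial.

axial

Chair I (trifluoromethyl axial, cyano axial, chloro equatorial): E = 2.71 kcal/mol.
Chair II (trifluoromethyl equatorial, cyano equatorial, chloro axial): E = 0.45 kcal/mol.
Chair I is the less stable (higher-energy) conformer, and in that chair the cyano group is axial.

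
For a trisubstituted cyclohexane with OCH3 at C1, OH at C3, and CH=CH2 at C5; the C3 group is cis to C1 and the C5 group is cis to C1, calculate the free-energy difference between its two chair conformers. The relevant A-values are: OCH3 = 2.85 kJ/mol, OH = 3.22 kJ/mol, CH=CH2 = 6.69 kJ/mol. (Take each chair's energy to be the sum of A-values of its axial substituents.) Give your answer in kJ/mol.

Chair I (methoxy axial, hydroxyl axial, vinyl axial): E = 12.76 kJ/mol.
Chair II (methoxy equatorial, hydroxyl equatorial, vinyl equatorial): E = 0.00 kJ/mol.
ΔE = 12.76 − 0.00 = 12.76 kJ/mol; chair II is more stable.

12.76 kJ/mol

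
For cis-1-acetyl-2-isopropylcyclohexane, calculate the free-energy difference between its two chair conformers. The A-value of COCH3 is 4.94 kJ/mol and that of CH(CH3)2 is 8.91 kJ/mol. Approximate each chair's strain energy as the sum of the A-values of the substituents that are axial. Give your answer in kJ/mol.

C1 and C2 have opposite parity, so for the cis isomer the two substituents are one axial and one equatorial in each chair.
Chair I (acetyl axial, isopropyl equatorial): E = 4.94 kJ/mol.
Chair II (acetyl equatorial, isopropyl axial): E = 8.91 kJ/mol.
ΔE = 8.91 − 4.94 = 3.97 kJ/mol; chair I is more stable.

3.97 kJ/mol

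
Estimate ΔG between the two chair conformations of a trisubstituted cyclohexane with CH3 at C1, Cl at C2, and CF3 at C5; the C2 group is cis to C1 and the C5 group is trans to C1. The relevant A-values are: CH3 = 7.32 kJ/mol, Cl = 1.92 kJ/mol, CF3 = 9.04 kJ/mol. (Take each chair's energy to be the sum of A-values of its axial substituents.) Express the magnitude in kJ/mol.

Chair I (methyl axial, chloro equatorial, trifluoromethyl equatorial): E = 7.32 kJ/mol.
Chair II (methyl equatorial, chloro axial, trifluoromethyl axial): E = 10.96 kJ/mol.
ΔE = 10.96 − 7.32 = 3.64 kJ/mol; chair I is more stable.

3.64 kJ/mol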